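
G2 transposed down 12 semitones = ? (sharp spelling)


Reasoning:
G2: chromatic position 7 in octave 2 → absolute = 2×12 + 7 = 31
Transpose down 12: 31 - 12 = 19
19 = 1×12 + 7 → G in octave 1
Result = G1


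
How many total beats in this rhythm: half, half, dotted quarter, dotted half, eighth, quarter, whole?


Solution.
Beat values:
  half = 2 beats
  half = 2 beats
  dotted quarter = 1.5 beats
  dotted half = 3 beats
  eighth = 0.5 beats
  quarter = 1 beat
  whole = 4 beats
Sum = 2 + 2 + 1.5 + 3 + 0.5 + 1 + 4
= 14 beats


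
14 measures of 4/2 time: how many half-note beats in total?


Solution.
Time signature 4/2: the bottom number 2 means the half note gets one count
The top number 4 means 4 half-note beats per measure
Total = 4 × 14 measures
= 56 half-note beats


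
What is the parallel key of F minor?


Let's work it out.
Parallel keys share the same tonic but differ in mode
F minor → parallel is F major
= F major


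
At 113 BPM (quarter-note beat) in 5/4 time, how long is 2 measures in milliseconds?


Quarter-note beat duration = 60000 / 113 ms
Beats per measure (5/4) = 5
One measure = 5 × 60000 / 113 = 300000 / 113 ms
2 measures = 2 × 300000 / 113 = 600000 / 113
= 5309.7 ms


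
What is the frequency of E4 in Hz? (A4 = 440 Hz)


Solution.
f = 440 × 2^(n/12) where n = semitones from A4
E4: -5 semitones from A4
f = 440 × 2^(-5/12)
f = 329.63 Hz


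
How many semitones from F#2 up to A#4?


Let's work it out.
Absolute semitone position = octave×12 + chromatic position
F#2: 2×12 + 6 = 30
A#4: 4×12 + 10 = 58
Difference = 58 - 30 = 28
= 28 semitones


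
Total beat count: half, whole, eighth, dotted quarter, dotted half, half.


Reasoning:
Beat values:
  half = 2 beats
  whole = 4 beats
  eighth = 0.5 beats
  dotted quarter = 1.5 beats
  dotted half = 3 beats
  half = 2 beats
Sum = 2 + 4 + 0.5 + 1.5 + 3 + 2
= 13 beats


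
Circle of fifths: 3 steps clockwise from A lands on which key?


Working:
Each clockwise step on the circle of fifths moves up a perfect 5th
From A: A → E → B → F#/Gb
= F#/Gb


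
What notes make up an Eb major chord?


Major triad = root + major 3rd (4 semitones) + perfect 5th (7 semitones)
A triad on Eb stacks thirds, so the chord tones use letter names E-G-B
Root: Eb
Major 3rd above Eb: G
Perfect 5th above Eb: Bb
Chord = Eb G Bb


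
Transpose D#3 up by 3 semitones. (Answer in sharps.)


D#3: chromatic position 3 in octave 3 → absolute = 3×12 + 3 = 39
Transpose up 3: 39 + 3 = 42
42 = 3×12 + 6 → F# in octave 3
Result = F#3


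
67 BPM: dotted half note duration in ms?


Step by step:
One quarter-note beat = 60000 / BPM = 60000 / 67 ms
Dotted half note = 3 × quarter note
Duration = 3 × 60000 / 67 = 180000 / 67
= 2686.6 ms


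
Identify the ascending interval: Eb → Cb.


Letter names: E → C spans 6 letter names → a 6th
Semitones: Eb → Cb = 8 half-steps
A 6th of 8 semitones is a minor 6th
= minor 6th


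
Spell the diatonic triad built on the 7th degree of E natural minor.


Solution.
E natural minor scale: E F# G A B C D
Diatonic triad on degree 7 stacks scale notes 7, 2, 4: D F# A
D→F# = 4 semitones; D→A = 7 semitones → major triad
= D F# A (major)


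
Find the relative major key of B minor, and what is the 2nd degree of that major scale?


Solution.
The relative major shares the key signature and is a minor 3rd above the minor tonic
A minor 3rd above B is D
→ relative major of B minor is D major
D major scale: D E F# G A B C#
= D major; 2nd degree = E


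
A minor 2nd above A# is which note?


Let's work it out.
A 2nd spans 2 letter names, so from A we land on B
A minor 2nd = 1 semitone above A#
Spell B at that pitch: B
= B


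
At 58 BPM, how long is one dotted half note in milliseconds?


One quarter-note beat = 60000 / BPM = 60000 / 58 ms
Dotted half note = 3 × quarter note
Duration = 3 × 60000 / 58 = 180000 / 58
= 3103.4 ms


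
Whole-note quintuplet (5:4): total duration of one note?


Let's work it out.
Quintuplet: 5 notes occupy the space of 4 whole notes
Space = 4 × 4 = 16 beats
Each quintuplet note = 16 / 5 = 16/5 beats
= 16/5 beats


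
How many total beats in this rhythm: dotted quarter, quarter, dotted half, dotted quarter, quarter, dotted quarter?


Reasoning:
Beat values:
  dotted quarter = 1.5 beats
  quarter = 1 beat
  dotted half = 3 beats
  dotted quarter = 1.5 beats
  quarter = 1 beat
  dotted quarter = 1.5 beats
Sum = 1.5 + 1 + 3 + 1.5 + 1 + 1.5
= 9.5 beats


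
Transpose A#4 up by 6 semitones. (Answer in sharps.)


Let's work it out.
A#4: chromatic position 10 in octave 4 → absolute = 4×12 + 10 = 58
Transpose up 6: 58 + 6 = 64
64 = 5×12 + 4 → E in octave 5
Result = E5


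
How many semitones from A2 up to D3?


Absolute semitone position = octave×12 + chromatic position
A2: 2×12 + 9 = 33
D3: 3×12 + 2 = 38
Difference = 38 - 33 = 5
= 5 semitones


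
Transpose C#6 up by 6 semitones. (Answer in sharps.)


C#6: chromatic position 1 in octave 6 → absolute = 6×12 + 1 = 73
Transpose up 6: 73 + 6 = 79
79 = 6×12 + 7 → G in octave 6
Result = G6


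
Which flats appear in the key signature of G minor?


Solution.
Flat minor keys: A(0), D(1), G(2), C(3), F(4), Bb(5), Eb(6), Ab(7)
G minor has 2 flats
Order of flats: Bb Eb Ab Db Gb Cb Fb → first 2: Bb, Eb
= Bb, Eb


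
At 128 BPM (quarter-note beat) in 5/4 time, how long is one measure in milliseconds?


Solution.
Quarter-note beat duration = 60000 / 128 ms
Beats per measure (5/4) = 5
One measure = 5 × 60000 / 128 = 300000 / 128 ms
= 2343.8 ms


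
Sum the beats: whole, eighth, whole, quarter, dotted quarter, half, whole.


Step by step:
Beat values:
  whole = 4 beats
  eighth = 0.5 beats
  whole = 4 beats
  quarter = 1 beat
  dotted quarter = 1.5 beats
  half = 2 beats
  whole = 4 beats
Sum = 4 + 0.5 + 4 + 1 + 1.5 + 2 + 4
= 17 beats


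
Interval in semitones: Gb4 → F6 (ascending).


Absolute semitone position = octave×12 + chromatic position
Gb4: 4×12 + 6 = 54
F6: 6×12 + 5 = 77
Difference = 77 - 54 = 23
= 23 semitones


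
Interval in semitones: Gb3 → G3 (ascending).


Let's work it out.
Absolute semitone position = octave×12 + chromatic position
Gb3: 3×12 + 6 = 42
G3: 3×12 + 7 = 43
Difference = 43 - 42 = 1
= 1 semitone


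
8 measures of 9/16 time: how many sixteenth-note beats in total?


Step by step:
Time signature 9/16: the bottom number 16 means the sixteenth note gets one count
The top number 9 means 9 sixteenth-note beats per measure
Total = 9 × 8 measures
= 72 sixteenth-note beats


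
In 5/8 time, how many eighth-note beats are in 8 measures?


Step by step:
Time signature 5/8: the bottom number 8 means the eighth note gets one count
The top number 5 means 5 eighth-note beats per measure
Total = 5 × 8 measures
= 40 eighth-note beats


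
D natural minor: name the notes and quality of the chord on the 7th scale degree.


Working:
D natural minor scale: D E F G A Bb C
Diatonic triad on degree 7 stacks scale notes 7, 2, 4: C E G
C→E = 4 semitones; C→G = 7 semitones → major triad
= C E G (major)


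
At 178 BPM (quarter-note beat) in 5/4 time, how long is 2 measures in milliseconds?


Working:
Quarter-note beat duration = 60000 / 178 ms
Beats per measure (5/4) = 5
One measure = 5 × 60000 / 178 = 300000 / 178 ms
2 measures = 2 × 300000 / 178 = 600000 / 178
= 3370.8 ms


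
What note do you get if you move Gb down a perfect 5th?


Let's work it out.
perfect 5th: 5 letter names, 7 semitones
Letter: G - 4 → C
Pitch: Gb - 7 semitones, spelled as a C → Cb
= Cb


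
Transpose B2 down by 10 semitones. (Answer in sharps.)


Step by step:
B2: chromatic position 11 in octave 2 → absolute = 2×12 + 11 = 35
Transpose down 10: 35 - 10 = 25
25 = 2×12 + 1 → C# in octave 2
Result = C#2


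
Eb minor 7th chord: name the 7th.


Minor 7th chord = root + minor 3rd + perfect 5th + minor 7th
Seventh chords stack in thirds, so the letter names are E-G-B-D
Root: Eb
Minor 3rd above Eb: Gb
Perfect 5th above Eb: Bb
Minor 7th above Eb: Db
The 7th = Db


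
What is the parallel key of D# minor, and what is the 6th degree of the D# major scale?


Parallel keys share the same tonic but differ in mode
D# minor → parallel is D# major
D# major scale: D# E# F## G# A# B# C##
= D# major; 6th degree = B#


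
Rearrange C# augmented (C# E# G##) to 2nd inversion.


Working:
Root position: C# E# G##
2nd inversion: move root and 3rd up an octave
Bass note: G##
Notes (bottom to top) = G## C# E#


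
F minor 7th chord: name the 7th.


Solution.
Minor 7th chord = root + minor 3rd + perfect 5th + minor 7th
Seventh chords stack in thirds, so the letter names are F-A-C-E
Root: F
Minor 3rd above F: Ab
Perfect 5th above F: C
Minor 7th above F: Eb
The 7th = Eb


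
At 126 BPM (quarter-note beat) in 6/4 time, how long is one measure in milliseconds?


Reasoning:
Quarter-note beat duration = 60000 / 126 ms
Beats per measure (6/4) = 6
One measure = 6 × 60000 / 126 = 360000 / 126 ms
= 2857.1 ms


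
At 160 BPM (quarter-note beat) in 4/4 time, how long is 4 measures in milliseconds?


Quarter-note beat duration = 60000 / 160 ms
Beats per measure (4/4) = 4
One measure = 4 × 60000 / 160 = 240000 / 160 ms
4 measures = 4 × 240000 / 160 = 960000 / 160
= 6000.0 ms


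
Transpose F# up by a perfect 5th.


Working:
perfect 5th: 5 letter names, 7 semitones
Letter: F + 4 → C
Pitch: F# + 7 semitones, spelled as a C → C#
= C#


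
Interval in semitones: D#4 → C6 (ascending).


Working:
Absolute semitone position = octave×12 + chromatic position
D#4: 4×12 + 3 = 51
C6: 6×12 + 0 = 72
Difference = 72 - 51 = 21
= 21 semitones


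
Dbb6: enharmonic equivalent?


Step by step:
Enharmonic notes sound the same pitch but are spelled with different letter names
Dbb and C name the same pitch class
= C6


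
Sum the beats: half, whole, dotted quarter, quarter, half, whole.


Let's work it out.
Beat values:
  half = 2 beats
  whole = 4 beats
  dotted quarter = 1.5 beats
  quarter = 1 beat
  half = 2 beats
  whole = 4 beats
Sum = 2 + 4 + 1.5 + 1 + 2 + 4
= 14.5 beats


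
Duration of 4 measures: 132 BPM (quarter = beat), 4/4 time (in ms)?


Let's work it out.
Quarter-note beat duration = 60000 / 132 ms
Beats per measure (4/4) = 4
One measure = 4 × 60000 / 132 = 240000 / 132 ms
4 measures = 4 × 240000 / 132 = 960000 / 132
= 7272.7 ms


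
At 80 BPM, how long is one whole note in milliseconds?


One quarter-note beat = 60000 / BPM = 60000 / 80 ms
Whole note = 4 × quarter note
Duration = 4 × 60000 / 80 = 240000 / 80
= 3000.0 ms


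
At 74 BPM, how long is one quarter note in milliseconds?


Reasoning:
One quarter-note beat = 60000 / BPM = 60000 / 74 ms
Duration = 60000 / 74
= 810.8 ms


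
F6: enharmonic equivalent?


Working:
Enharmonic notes sound the same pitch but are spelled with different letter names
F and E# name the same pitch class
= E#6


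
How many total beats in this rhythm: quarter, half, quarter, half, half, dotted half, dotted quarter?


Step by step:
Beat values:
  quarter = 1 beat
  half = 2 beats
  quarter = 1 beat
  half = 2 beats
  half = 2 beats
  dotted half = 3 beats
  dotted quarter = 1.5 beats
Sum = 1 + 2 + 1 + 2 + 2 + 3 + 1.5
= 12.5 beats


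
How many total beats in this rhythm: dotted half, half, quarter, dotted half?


Step by step:
Beat values:
  dotted half = 3 beats
  half = 2 beats
  quarter = 1 beat
  dotted half = 3 beats
Sum = 3 + 2 + 1 + 3
= 9 beats


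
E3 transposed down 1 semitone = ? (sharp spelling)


Let's work it out.
E3: chromatic position 4 in octave 3 → absolute = 3×12 + 4 = 40
Transpose down 1: 40 - 1 = 39
39 = 3×12 + 3 → D# in octave 3
Result = D#3


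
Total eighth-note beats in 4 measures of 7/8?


Working:
Time signature 7/8: the bottom number 8 means the eighth note gets one count
The top number 7 means 7 eighth-note beats per measure
Total = 7 × 4 measures
= 28 eighth-note beats


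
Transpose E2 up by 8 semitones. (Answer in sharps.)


Let's work it out.
E2: chromatic position 4 in octave 2 → absolute = 2×12 + 4 = 28
Transpose up 8: 28 + 8 = 36
36 = 3×12 + 0 → C in octave 3
Result = C3


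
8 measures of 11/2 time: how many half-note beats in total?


Solution.
Time signature 11/2: the bottom number 2 means the half note gets one count
The top number 11 means 11 half-note beats per measure
Total = 11 × 8 measures
= 88 half-note beats


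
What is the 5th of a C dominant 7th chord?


Dominant 7th chord = root + major 3rd + perfect 5th + minor 7th
Seventh chords stack in thirds, so the letter names are C-E-G-B
Root: C
Major 3rd above C: E
Perfect 5th above C: G
Minor 7th above C: Bb
The 5th = G


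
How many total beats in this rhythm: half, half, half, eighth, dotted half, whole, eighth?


Beat values:
  half = 2 beats
  half = 2 beats
  half = 2 beats
  eighth = 0.5 beats
  dotted half = 3 beats
  whole = 4 beats
  eighth = 0.5 beats
Sum = 2 + 2 + 2 + 0.5 + 3 + 4 + 0.5
= 14 beats


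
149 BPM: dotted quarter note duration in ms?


Step by step:
One quarter-note beat = 60000 / BPM = 60000 / 149 ms
Dotted quarter note = 3/2 × quarter note
Duration = 3/2 × 60000 / 149 = 90000 / 149
= 604.0 ms


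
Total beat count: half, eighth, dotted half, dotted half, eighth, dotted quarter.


Reasoning:
Beat values:
  half = 2 beats
  eighth = 0.5 beats
  dotted half = 3 beats
  dotted half = 3 beats
  eighth = 0.5 beats
  dotted quarter = 1.5 beats
Sum = 2 + 0.5 + 3 + 3 + 0.5 + 1.5
= 10.5 beats


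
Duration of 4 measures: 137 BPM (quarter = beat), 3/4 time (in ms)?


Quarter-note beat duration = 60000 / 137 ms
Beats per measure (3/4) = 3
One measure = 3 × 60000 / 137 = 180000 / 137 ms
4 measures = 4 × 180000 / 137 = 720000 / 137
= 5255.5 ms


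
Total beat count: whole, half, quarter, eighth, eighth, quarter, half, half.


Solution.
Beat values:
  whole = 4 beats
  half = 2 beats
  quarter = 1 beat
  eighth = 0.5 beats
  eighth = 0.5 beats
  quarter = 1 beat
  half = 2 beats
  half = 2 beats
Sum = 4 + 2 + 1 + 0.5 + 0.5 + 1 + 2 + 2
= 13 beats


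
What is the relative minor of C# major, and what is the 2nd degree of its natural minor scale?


The relative minor shares the major's key signature and starts on its 6th degree
6th degree = a major 6th above the tonic; a major 6th above C# is A#
→ relative minor of C# major is A# minor
A# natural minor scale: A# B# C# D# E# F# G#
= A# minor; 2nd degree = B#


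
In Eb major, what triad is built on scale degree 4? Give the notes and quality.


Step by step:
Eb major scale: Eb F G Ab Bb C D
Diatonic triad on degree 4 stacks scale notes 4, 6, 1: Ab C Eb
Ab→C = 4 semitones; Ab→Eb = 7 semitones → major triad
= Ab C Eb (major)


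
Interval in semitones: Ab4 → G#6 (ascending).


Absolute semitone position = octave×12 + chromatic position
Ab4: 4×12 + 8 = 56
G#6: 6×12 + 8 = 80
Difference = 80 - 56 = 24
= 24 semitones


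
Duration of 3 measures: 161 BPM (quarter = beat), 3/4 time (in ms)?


Step by step:
Quarter-note beat duration = 60000 / 161 ms
Beats per measure (3/4) = 3
One measure = 3 × 60000 / 161 = 180000 / 161 ms
3 measures = 3 × 180000 / 161 = 540000 / 161
= 3354.0 ms


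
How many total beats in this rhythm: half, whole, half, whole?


Working:
Beat values:
  half = 2 beats
  whole = 4 beats
  half = 2 beats
  whole = 4 beats
Sum = 2 + 4 + 2 + 4
= 12 beats


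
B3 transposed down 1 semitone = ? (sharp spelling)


Working:
B3: chromatic position 11 in octave 3 → absolute = 3×12 + 11 = 47
Transpose down 1: 47 - 1 = 46
46 = 3×12 + 10 → A# in octave 3
Result = A#3


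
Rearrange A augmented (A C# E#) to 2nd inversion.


Step by step:
Root position: A C# E#
2nd inversion: move root and 3rd up an octave
Bass note: E#
Notes (bottom to top) = E# A C#


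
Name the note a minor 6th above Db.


A 6th spans 6 letter names, so from D we land on B
A minor 6th = 8 semitones above Db
Spell B at that pitch: Bbb
= Bbb


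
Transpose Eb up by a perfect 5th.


Step by step:
perfect 5th: 5 letter names, 7 semitones
Letter: E + 4 → B
Pitch: Eb + 7 semitones, spelled as a B → Bb
= Bb


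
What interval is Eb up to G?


Working:
Letter names: E → G spans 3 letter names → a 3rd
Semitones: Eb → G = 4 half-steps
A 3rd of 4 semitones is a major 3rd
= major 3rd


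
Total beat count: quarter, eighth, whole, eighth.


Step by step:
Beat values:
  quarter = 1 beat
  eighth = 0.5 beats
  whole = 4 beats
  eighth = 0.5 beats
Sum = 1 + 0.5 + 4 + 0.5
= 6 beats


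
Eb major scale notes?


Major scale pattern: W-W-H-W-W-W-H (2-2-1-2-2-2-1 semitones)
Starting from Eb:
  Eb + 2 semitones → F
  F + 2 semitones → G
  G + 1 semitone → Ab
  Ab + 2 semitones → Bb
  Bb + 2 semitones → C
  C + 2 semitones → D
  D + 1 semitone → Eb
Scale = Eb F G Ab Bb C D


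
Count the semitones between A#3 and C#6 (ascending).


Working:
Absolute semitone position = octave×12 + chromatic position
A#3: 3×12 + 10 = 46
C#6: 6×12 + 1 = 73
Difference = 73 - 46 = 27
= 27 semitones


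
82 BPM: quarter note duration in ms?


Step by step:
One quarter-note beat = 60000 / BPM = 60000 / 82 ms
Duration = 60000 / 82
= 731.7 ms


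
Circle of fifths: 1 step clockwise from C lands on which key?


Solution.
Each clockwise step on the circle of fifths moves up a perfect 5th
From C: C → G
= G


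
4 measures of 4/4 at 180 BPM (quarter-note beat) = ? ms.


Let's work it out.
Quarter-note beat duration = 60000 / 180 ms
Beats per measure (4/4) = 4
One measure = 4 × 60000 / 180 = 240000 / 180 ms
4 measures = 4 × 240000 / 180 = 960000 / 180
= 5333.3 ms


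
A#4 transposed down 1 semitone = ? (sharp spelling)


Solution.
A#4: chromatic position 10 in octave 4 → absolute = 4×12 + 10 = 58
Transpose down 1: 58 - 1 = 57
57 = 4×12 + 9 → A in octave 4
Result = A4


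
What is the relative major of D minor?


The relative major shares the key signature and is a minor 3rd above the minor tonic
A minor 3rd above D is F
→ relative major of D minor is F major
= F major


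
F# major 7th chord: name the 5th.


Major 7th chord = root + major 3rd + perfect 5th + major 7th
Seventh chords stack in thirds, so the letter names are F-A-C-E
Root: F#
Major 3rd above F#: A#
Perfect 5th above F#: C#
Major 7th above F#: E#
The 5th = C#


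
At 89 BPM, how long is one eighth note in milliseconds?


Reasoning:
One quarter-note beat = 60000 / BPM = 60000 / 89 ms
Eighth note = 1/2 × quarter note
Duration = 1/2 × 60000 / 89 = 30000 / 89
= 337.1 ms


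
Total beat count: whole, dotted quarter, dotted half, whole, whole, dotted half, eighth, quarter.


Reasoning:
Beat values:
  whole = 4 beats
  dotted quarter = 1.5 beats
  dotted half = 3 beats
  whole = 4 beats
  whole = 4 beats
  dotted half = 3 beats
  eighth = 0.5 beats
  quarter = 1 beat
Sum = 4 + 1.5 + 3 + 4 + 4 + 3 + 0.5 + 1
= 21 beats


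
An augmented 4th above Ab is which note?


Solution.
A 4th spans 4 letter names, so from A we land on D
An augmented 4th = 6 semitones above Ab
Spell D at that pitch: D
= D


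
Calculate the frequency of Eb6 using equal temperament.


Working:
f = 440 × 2^(n/12) where n = semitones from A4
Eb6: 18 semitones from A4
f = 440 × 2^(18/12)
f = 1244.51 Hz


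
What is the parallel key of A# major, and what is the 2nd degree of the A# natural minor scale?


Step by step:
Parallel keys share the same tonic but differ in mode
A# major → parallel is A# minor
A# natural minor scale: A# B# C# D# E# F# G#
= A# minor; 2nd degree = B#


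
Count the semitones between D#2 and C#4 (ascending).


Absolute semitone position = octave×12 + chromatic position
D#2: 2×12 + 3 = 27
C#4: 4×12 + 1 = 49
Difference = 49 - 27 = 22
= 22 semitones


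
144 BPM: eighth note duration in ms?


One quarter-note beat = 60000 / BPM = 60000 / 144 ms
Eighth note = 1/2 × quarter note
Duration = 1/2 × 60000 / 144 = 30000 / 144
= 208.3 ms


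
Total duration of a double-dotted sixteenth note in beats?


Base sixteenth note = 1/4 beats
Dot 1 adds half the previous value: +1/8
Dot 2 adds half the previous value: +1/16
One double-dotted sixteenth = 1/4 + 1/8 + 1/16 = 7/16
= 7/16 beats


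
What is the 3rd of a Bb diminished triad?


Reasoning:
Diminished triad = root + minor 3rd (3 semitones) + diminished 5th (6 semitones)
A triad on Bb stacks thirds, so the chord tones use letter names B-D-F
Root: Bb
Minor 3rd above Bb: Db
Diminished 5th above Bb: Fb
The 3rd = Db


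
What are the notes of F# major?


Solution.
Major scale pattern: W-W-H-W-W-W-H (2-2-1-2-2-2-1 semitones)
Starting from F#:
  F# + 2 semitones → G#
  G# + 2 semitones → A#
  A# + 1 semitone → B
  B + 2 semitones → C#
  C# + 2 semitones → D#
  D# + 2 semitones → E#
  E# + 1 semitone → F#
Scale = F# G# A# B C# D# E#


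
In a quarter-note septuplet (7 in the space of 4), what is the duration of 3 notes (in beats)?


Solution.
Septuplet: 7 notes occupy the space of 4 quarter notes
Space = 4 × 1 = 4 beats
Each septuplet note = 4 / 7 = 4/7 beats
3 notes = 3 × 4/7 = 12/7
= 12/7 beats


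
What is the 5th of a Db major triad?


Solution.
Major triad = root + major 3rd (4 semitones) + perfect 5th (7 semitones)
A triad on Db stacks thirds, so the chord tones use letter names D-F-A
Root: Db
Major 3rd above Db: F
Perfect 5th above Db: Ab
The 5th = Ab


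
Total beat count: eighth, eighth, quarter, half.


Step by step:
Beat values:
  eighth = 0.5 beats
  eighth = 0.5 beats
  quarter = 1 beat
  half = 2 beats
Sum = 0.5 + 0.5 + 1 + 2
= 4 beats


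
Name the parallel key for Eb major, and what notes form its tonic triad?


Working:
Parallel keys share the same tonic but differ in mode
Eb major → parallel is Eb minor
Tonic triad of Eb minor = Eb Gb Bb
= Eb minor; triad = Eb Gb Bb


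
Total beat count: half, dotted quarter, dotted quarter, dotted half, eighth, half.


Solution.
Beat values:
  half = 2 beats
  dotted quarter = 1.5 beats
  dotted quarter = 1.5 beats
  dotted half = 3 beats
  eighth = 0.5 beats
  half = 2 beats
Sum = 2 + 1.5 + 1.5 + 3 + 0.5 + 2
= 10.5 beats


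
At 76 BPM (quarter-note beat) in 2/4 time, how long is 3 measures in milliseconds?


Step by step:
Quarter-note beat duration = 60000 / 76 ms
Beats per measure (2/4) = 2
One measure = 2 × 60000 / 76 = 120000 / 76 ms
3 measures = 3 × 120000 / 76 = 360000 / 76
= 4736.8 ms


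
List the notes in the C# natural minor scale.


Solution.
Natural minor scale pattern: W-H-W-W-H-W-W (2-1-2-2-1-2-2 semitones)
Starting from C#:
  C# + 2 semitones → D#
  D# + 1 semitone → E
  E + 2 semitones → F#
  F# + 2 semitones → G#
  G# + 1 semitone → A
  A + 2 semitones → B
  B + 2 semitones → C#
Scale = C# D# E F# G# A B


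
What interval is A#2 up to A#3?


Reasoning:
Letter names: A → A spans 8 letter names → an octave
Semitones: A#2 → A#3 = 12 half-steps
An octave of 12 semitones is a perfect octave
= perfect octave


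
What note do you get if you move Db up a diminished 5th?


Working:
diminished 5th: 5 letter names, 6 semitones
Letter: D + 4 → A
Pitch: Db + 6 semitones, spelled as an A → Abb
= Abb


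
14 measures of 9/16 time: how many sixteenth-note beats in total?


Solution.
Time signature 9/16: the bottom number 16 means the sixteenth note gets one count
The top number 9 means 9 sixteenth-note beats per measure
Total = 9 × 14 measures
= 126 sixteenth-note beats


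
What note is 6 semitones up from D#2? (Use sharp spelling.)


Step by step:
D#2: chromatic position 3 in octave 2 → absolute = 2×12 + 3 = 27
Transpose up 6: 27 + 6 = 33
33 = 2×12 + 9 → A in octave 2
Result = A2


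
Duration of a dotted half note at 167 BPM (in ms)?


Step by step:
One quarter-note beat = 60000 / BPM = 60000 / 167 ms
Dotted half note = 3 × quarter note
Duration = 3 × 60000 / 167 = 180000 / 167
= 1077.8 ms


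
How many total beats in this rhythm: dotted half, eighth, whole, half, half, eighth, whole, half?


Let's work it out.
Beat values:
  dotted half = 3 beats
  eighth = 0.5 beats
  whole = 4 beats
  half = 2 beats
  half = 2 beats
  eighth = 0.5 beats
  whole = 4 beats
  half = 2 beats
Sum = 3 + 0.5 + 4 + 2 + 2 + 0.5 + 4 + 2
= 18 beats


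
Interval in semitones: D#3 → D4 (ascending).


Let's work it out.
Absolute semitone position = octave×12 + chromatic position
D#3: 3×12 + 3 = 39
D4: 4×12 + 2 = 50
Difference = 50 - 39 = 11
= 11 semitones


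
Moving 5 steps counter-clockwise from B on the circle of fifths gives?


Solution.
Each counter-clockwise step moves down a perfect 5th (= up a perfect 4th)
From B: B → E → A → D → G → C
= C


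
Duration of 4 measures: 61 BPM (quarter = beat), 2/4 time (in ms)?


Quarter-note beat duration = 60000 / 61 ms
Beats per measure (2/4) = 2
One measure = 2 × 60000 / 61 = 120000 / 61 ms
4 measures = 4 × 120000 / 61 = 480000 / 61
= 7868.9 ms


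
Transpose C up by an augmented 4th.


Reasoning:
augmented 4th: 4 letter names, 6 semitones
Letter: C + 3 → F
Pitch: C + 6 semitones, spelled as an F → F#
= F#


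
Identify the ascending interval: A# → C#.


Step by step:
Letter names: A → C spans 3 letter names → a 3rd
Semitones: A# → C# = 3 half-steps
A 3rd of 3 semitones is a minor 3rd
= minor 3rd


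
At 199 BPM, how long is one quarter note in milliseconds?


Working:
One quarter-note beat = 60000 / BPM = 60000 / 199 ms
Duration = 60000 / 199
= 301.5 ms


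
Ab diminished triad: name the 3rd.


Diminished triad = root + minor 3rd (3 semitones) + diminished 5th (6 semitones)
A triad on Ab stacks thirds, so the chord tones use letter names A-C-E
Root: Ab
Minor 3rd above Ab: Cb
Diminished 5th above Ab: Ebb
The 3rd = Cb


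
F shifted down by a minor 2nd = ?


minor 2nd: 2 letter names, 1 semitones
Letter: F - 1 → E
Pitch: F - 1 semitones, spelled as an E → E
= E


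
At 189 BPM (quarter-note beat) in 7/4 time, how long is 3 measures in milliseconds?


Let's work it out.
Quarter-note beat duration = 60000 / 189 ms
Beats per measure (7/4) = 7
One measure = 7 × 60000 / 189 = 420000 / 189 ms
3 measures = 3 × 420000 / 189 = 1260000 / 189
= 6666.7 ms


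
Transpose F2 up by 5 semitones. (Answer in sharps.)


Let's work it out.
F2: chromatic position 5 in octave 2 → absolute = 2×12 + 5 = 29
Transpose up 5: 29 + 5 = 34
34 = 2×12 + 10 → A# in octave 2
Result = A#2


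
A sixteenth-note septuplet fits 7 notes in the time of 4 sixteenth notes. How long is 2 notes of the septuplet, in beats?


Working:
Septuplet: 7 notes occupy the space of 4 sixteenth notes
Space = 4 × 1/4 = 1 beat
Each septuplet note = 1 / 7 = 1/7 beats
2 notes = 2 × 1/7 = 2/7
= 2/7 beats


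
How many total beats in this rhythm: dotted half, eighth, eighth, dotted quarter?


Step by step:
Beat values:
  dotted half = 3 beats
  eighth = 0.5 beats
  eighth = 0.5 beats
  dotted quarter = 1.5 beats
Sum = 3 + 0.5 + 0.5 + 1.5
= 5.5 beats


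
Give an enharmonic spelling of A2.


Step by step:
Enharmonic notes sound the same pitch but are spelled with different letter names
A and G## name the same pitch class
= G##2


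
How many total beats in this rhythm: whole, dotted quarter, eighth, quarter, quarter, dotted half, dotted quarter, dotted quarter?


Beat values:
  whole = 4 beats
  dotted quarter = 1.5 beats
  eighth = 0.5 beats
  quarter = 1 beat
  quarter = 1 beat
  dotted half = 3 beats
  dotted quarter = 1.5 beats
  dotted quarter = 1.5 beats
Sum = 4 + 1.5 + 0.5 + 1 + 1 + 3 + 1.5 + 1.5
= 14 beats


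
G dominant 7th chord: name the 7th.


Dominant 7th chord = root + major 3rd + perfect 5th + minor 7th
Seventh chords stack in thirds, so the letter names are G-B-D-F
Root: G
Major 3rd above G: B
Perfect 5th above G: D
Minor 7th above G: F
The 7th = F


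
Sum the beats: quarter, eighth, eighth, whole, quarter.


Beat values:
  quarter = 1 beat
  eighth = 0.5 beats
  eighth = 0.5 beats
  whole = 4 beats
  quarter = 1 beat
Sum = 1 + 0.5 + 0.5 + 4 + 1
= 7 beats


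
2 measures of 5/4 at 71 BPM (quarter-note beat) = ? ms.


Let's work it out.
Quarter-note beat duration = 60000 / 71 ms
Beats per measure (5/4) = 5
One measure = 5 × 60000 / 71 = 300000 / 71 ms
2 measures = 2 × 300000 / 71 = 600000 / 71
= 8450.7 ms


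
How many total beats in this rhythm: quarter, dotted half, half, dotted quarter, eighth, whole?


Beat values:
  quarter = 1 beat
  dotted half = 3 beats
  half = 2 beats
  dotted quarter = 1.5 beats
  eighth = 0.5 beats
  whole = 4 beats
Sum = 1 + 3 + 2 + 1.5 + 0.5 + 4
= 12 beats


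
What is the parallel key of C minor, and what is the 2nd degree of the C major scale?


Step by step:
Parallel keys share the same tonic but differ in mode
C minor → parallel is C major
C major scale: C D E F G A B
= C major; 2nd degree = D


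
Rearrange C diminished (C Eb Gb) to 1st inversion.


Root position: C Eb Gb
1st inversion: move root up an octave
Bass note: Eb
Notes (bottom to top) = Eb Gb C


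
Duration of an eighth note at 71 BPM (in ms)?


One quarter-note beat = 60000 / BPM = 60000 / 71 ms
Eighth note = 1/2 × quarter note
Duration = 1/2 × 60000 / 71 = 30000 / 71
= 422.5 ms


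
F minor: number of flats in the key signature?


Step by step:
Flat minor keys: A(0), D(1), G(2), C(3), F(4), Bb(5), Eb(6), Ab(7)
F minor has 4 flats
Order of flats: Bb Eb Ab Db Gb Cb Fb → first 4: Bb, Eb, Ab, Db
= 4 flats


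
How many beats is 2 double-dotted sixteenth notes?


Let's work it out.
Base sixteenth note = 1/4 beats
Dot 1 adds half the previous value: +1/8
Dot 2 adds half the previous value: +1/16
One double-dotted sixteenth = 1/4 + 1/8 + 1/16 = 7/16
2 of them = 2 × 7/16 = 7/8
= 7/8 beats


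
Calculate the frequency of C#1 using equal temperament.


Working:
f = 440 × 2^(n/12) where n = semitones from A4
C#1: -44 semitones from A4
f = 440 × 2^(-44/12)
f = 34.65 Hz


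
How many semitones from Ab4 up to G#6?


Reasoning:
Absolute semitone position = octave×12 + chromatic position
Ab4: 4×12 + 8 = 56
G#6: 6×12 + 8 = 80
Difference = 80 - 56 = 24
= 24 semitones


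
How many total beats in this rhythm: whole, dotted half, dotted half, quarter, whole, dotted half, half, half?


Beat values:
  whole = 4 beats
  dotted half = 3 beats
  dotted half = 3 beats
  quarter = 1 beat
  whole = 4 beats
  dotted half = 3 beats
  half = 2 beats
  half = 2 beats
Sum = 4 + 3 + 3 + 1 + 4 + 3 + 2 + 2
= 22 beats


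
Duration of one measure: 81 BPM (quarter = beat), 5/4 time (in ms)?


Quarter-note beat duration = 60000 / 81 ms
Beats per measure (5/4) = 5
One measure = 5 × 60000 / 81 = 300000 / 81 ms
= 3703.7 ms


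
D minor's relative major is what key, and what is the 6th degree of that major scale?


Step by step:
The relative major shares the key signature and is a minor 3rd above the minor tonic
A minor 3rd above D is F
→ relative major of D minor is F major
F major scale: F G A Bb C D E
= F major; 6th degree = D


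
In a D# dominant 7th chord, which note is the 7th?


Dominant 7th chord = root + major 3rd + perfect 5th + minor 7th
Seventh chords stack in thirds, so the letter names are D-F-A-C
Root: D#
Major 3rd above D#: F##
Perfect 5th above D#: A#
Minor 7th above D#: C#
The 7th = C#


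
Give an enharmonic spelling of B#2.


Let's work it out.
Enharmonic notes sound the same pitch but are spelled with different letter names
B# and C name the same pitch class
Octave numbers change at C, so B#2 = C3
= C3


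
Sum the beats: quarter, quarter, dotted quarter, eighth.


Reasoning:
Beat values:
  quarter = 1 beat
  quarter = 1 beat
  dotted quarter = 1.5 beats
  eighth = 0.5 beats
Sum = 1 + 1 + 1.5 + 0.5
= 4 beats


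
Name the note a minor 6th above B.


Solution.
A 6th spans 6 letter names, so from B we land on G
A minor 6th = 8 semitones above B
Spell G at that pitch: G
= G


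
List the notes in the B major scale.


Let's work it out.
Major scale pattern: W-W-H-W-W-W-H (2-2-1-2-2-2-1 semitones)
Starting from B:
  B + 2 semitones → C#
  C# + 2 semitones → D#
  D# + 1 semitone → E
  E + 2 semitones → F#
  F# + 2 semitones → G#
  G# + 2 semitones → A#
  A# + 1 semitone → B
Scale = B C# D# E F# G# A#


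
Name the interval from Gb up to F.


Working:
Letter names: G → F spans 7 letter names → a 7th
Semitones: Gb → F = 11 half-steps
A 7th of 11 semitones is a major 7th
= major 7th


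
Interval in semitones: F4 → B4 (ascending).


Let's work it out.
Absolute semitone position = octave×12 + chromatic position
F4: 4×12 + 5 = 53
B4: 4×12 + 11 = 59
Difference = 59 - 53 = 6
= 6 semitones


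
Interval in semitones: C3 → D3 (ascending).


Working:
Absolute semitone position = octave×12 + chromatic position
C3: 3×12 + 0 = 36
D3: 3×12 + 2 = 38
Difference = 38 - 36 = 2
= 2 semitones


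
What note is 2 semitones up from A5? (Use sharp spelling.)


A5: chromatic position 9 in octave 5 → absolute = 5×12 + 9 = 69
Transpose up 2: 69 + 2 = 71
71 = 5×12 + 11 → B in octave 5
Result = B5


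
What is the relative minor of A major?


Let's work it out.
The relative minor shares the major's key signature and starts on its 6th degree
6th degree = a major 6th above the tonic; a major 6th above A is F#
→ relative minor of A major is F# minor
= F# minor


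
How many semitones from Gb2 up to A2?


Absolute semitone position = octave×12 + chromatic position
Gb2: 2×12 + 6 = 30
A2: 2×12 + 9 = 33
Difference = 33 - 30 = 3
= 3 semitones


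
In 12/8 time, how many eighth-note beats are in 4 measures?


Step by step:
Time signature 12/8: the bottom number 8 means the eighth note gets one count
The top number 12 means 12 eighth-note beats per measure
Total = 12 × 4 measures
= 48 eighth-note beats


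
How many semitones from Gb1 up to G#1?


Step by step:
Absolute semitone position = octave×12 + chromatic position
Gb1: 1×12 + 6 = 18
G#1: 1×12 + 8 = 20
Difference = 20 - 18 = 2
= 2 semitones


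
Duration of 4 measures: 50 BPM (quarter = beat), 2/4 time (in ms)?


Let's work it out.
Quarter-note beat duration = 60000 / 50 ms
Beats per measure (2/4) = 2
One measure = 2 × 60000 / 50 = 120000 / 50 ms
4 measures = 4 × 120000 / 50 = 480000 / 50
= 9600.0 ms


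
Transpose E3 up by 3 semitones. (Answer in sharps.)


Let's work it out.
E3: chromatic position 4 in octave 3 → absolute = 3×12 + 4 = 40
Transpose up 3: 40 + 3 = 43
43 = 3×12 + 7 → G in octave 3
Result = G3


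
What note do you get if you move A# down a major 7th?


Reasoning:
major 7th: 7 letter names, 11 semitones
Letter: A - 6 → B
Pitch: A# - 11 semitones, spelled as a B → B
= B


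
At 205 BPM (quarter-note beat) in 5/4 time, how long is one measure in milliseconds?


Solution.
Quarter-note beat duration = 60000 / 205 ms
Beats per measure (5/4) = 5
One measure = 5 × 60000 / 205 = 300000 / 205 ms
= 1463.4 ms


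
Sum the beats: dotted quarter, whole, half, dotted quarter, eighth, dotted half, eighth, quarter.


Working:
Beat values:
  dotted quarter = 1.5 beats
  whole = 4 beats
  half = 2 beats
  dotted quarter = 1.5 beats
  eighth = 0.5 beats
  dotted half = 3 beats
  eighth = 0.5 beats
  quarter = 1 beat
Sum = 1.5 + 4 + 2 + 1.5 + 0.5 + 3 + 0.5 + 1
= 14 beats


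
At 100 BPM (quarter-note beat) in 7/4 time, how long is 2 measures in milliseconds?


Solution.
Quarter-note beat duration = 60000 / 100 ms
Beats per measure (7/4) = 7
One measure = 7 × 60000 / 100 = 420000 / 100 ms
2 measures = 2 × 420000 / 100 = 840000 / 100
= 8400.0 ms


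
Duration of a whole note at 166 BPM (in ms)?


Reasoning:
One quarter-note beat = 60000 / BPM = 60000 / 166 ms
Whole note = 4 × quarter note
Duration = 4 × 60000 / 166 = 240000 / 166
= 1445.8 ms


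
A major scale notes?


Let's work it out.
Major scale pattern: W-W-H-W-W-W-H (2-2-1-2-2-2-1 semitones)
Starting from A:
  A + 2 semitones → B
  B + 2 semitones → C#
  C# + 1 semitone → D
  D + 2 semitones → E
  E + 2 semitones → F#
  F# + 2 semitones → G#
  G# + 1 semitone → A
Scale = A B C# D E F# G#


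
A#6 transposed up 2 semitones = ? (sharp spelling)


Step by step:
A#6: chromatic position 10 in octave 6 → absolute = 6×12 + 10 = 82
Transpose up 2: 82 + 2 = 84
84 = 7×12 + 0 → C in octave 7
Result = C7


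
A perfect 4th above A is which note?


Working:
A 4th spans 4 letter names, so from A we land on D
A perfect 4th = 5 semitones above A
Spell D at that pitch: D
= D


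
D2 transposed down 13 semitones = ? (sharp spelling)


Step by step:
D2: chromatic position 2 in octave 2 → absolute = 2×12 + 2 = 26
Transpose down 13: 26 - 13 = 13
13 = 1×12 + 1 → C# in octave 1
Result = C#1


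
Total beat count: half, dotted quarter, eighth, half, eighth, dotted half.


Beat values:
  half = 2 beats
  dotted quarter = 1.5 beats
  eighth = 0.5 beats
  half = 2 beats
  eighth = 0.5 beats
  dotted half = 3 beats
Sum = 2 + 1.5 + 0.5 + 2 + 0.5 + 3
= 9.5 beats


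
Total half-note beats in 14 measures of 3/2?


Solution.
Time signature 3/2: the bottom number 2 means the half note gets one count
The top number 3 means 3 half-note beats per measure
Total = 3 × 14 measures
= 42 half-note beats


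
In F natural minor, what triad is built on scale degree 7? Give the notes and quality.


Reasoning:
F natural minor scale: F G Ab Bb C Db Eb
Diatonic triad on degree 7 stacks scale notes 7, 2, 4: Eb G Bb
Eb→G = 4 semitones; Eb→Bb = 7 semitones → major triad
= Eb G Bb (major)


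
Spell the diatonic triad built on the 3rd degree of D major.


Let's work it out.
D major scale: D E F# G A B C#
Diatonic triad on degree 3 stacks scale notes 3, 5, 7: F# A C#
F#→A = 3 semitones; F#→C# = 7 semitones → minor triad
= F# A C# (minor)


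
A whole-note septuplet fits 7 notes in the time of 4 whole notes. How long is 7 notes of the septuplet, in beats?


Reasoning:
Septuplet: 7 notes occupy the space of 4 whole notes
Space = 4 × 4 = 16 beats
Each septuplet note = 16 / 7 = 16/7 beats
7 notes = 7 × 16/7 = 16
= 16 beats


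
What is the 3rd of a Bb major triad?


Major triad = root + major 3rd (4 semitones) + perfect 5th (7 semitones)
A triad on Bb stacks thirds, so the chord tones use letter names B-D-F
Root: Bb
Major 3rd above Bb: D
Perfect 5th above Bb: F
The 3rd = D


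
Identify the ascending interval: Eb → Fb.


Letter names: E → F spans 2 letter names → a 2nd
Semitones: Eb → Fb = 1 half-step
A 2nd of 1 semitone is a minor 2nd
= minor 2nd


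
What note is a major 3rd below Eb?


Step by step:
A 3rd spans 3 letter names, so from E we land on C
A major 3rd = 4 semitones below Eb
Spell C at that pitch: Cb
= Cb


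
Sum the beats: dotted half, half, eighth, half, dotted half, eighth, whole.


Beat values:
  dotted half = 3 beats
  half = 2 beats
  eighth = 0.5 beats
  half = 2 beats
  dotted half = 3 beats
  eighth = 0.5 beats
  whole = 4 beats
Sum = 3 + 2 + 0.5 + 2 + 3 + 0.5 + 4
= 15 beats


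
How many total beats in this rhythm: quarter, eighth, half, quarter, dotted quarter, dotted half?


Solution.
Beat values:
  quarter = 1 beat
  eighth = 0.5 beats
  half = 2 beats
  quarter = 1 beat
  dotted quarter = 1.5 beats
  dotted half = 3 beats
Sum = 1 + 0.5 + 2 + 1 + 1.5 + 3
= 9 beats


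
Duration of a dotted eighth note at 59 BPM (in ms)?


Step by step:
One quarter-note beat = 60000 / BPM = 60000 / 59 ms
Dotted eighth note = 3/4 × quarter note
Duration = 3/4 × 60000 / 59 = 45000 / 59
= 762.7 ms
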